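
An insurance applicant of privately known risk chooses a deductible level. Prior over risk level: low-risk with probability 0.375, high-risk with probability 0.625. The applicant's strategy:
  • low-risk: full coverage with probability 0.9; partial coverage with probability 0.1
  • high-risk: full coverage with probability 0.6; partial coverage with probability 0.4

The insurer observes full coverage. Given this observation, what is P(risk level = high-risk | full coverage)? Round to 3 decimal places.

P(full coverage) = 0.375·0.9 + 0.625·0.6 = 0.7125
P(high-risk | full coverage) = (0.625·0.6) / 0.7125 = 0.375 / 0.7125 = 0.526316

0.526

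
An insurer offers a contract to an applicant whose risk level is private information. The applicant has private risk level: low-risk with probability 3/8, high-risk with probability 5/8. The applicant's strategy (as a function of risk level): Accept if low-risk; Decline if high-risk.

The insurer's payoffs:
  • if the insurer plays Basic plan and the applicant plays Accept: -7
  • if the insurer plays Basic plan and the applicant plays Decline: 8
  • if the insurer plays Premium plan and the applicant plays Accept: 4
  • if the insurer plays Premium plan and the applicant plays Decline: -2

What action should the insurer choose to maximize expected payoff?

E[Basic plan] = 3/8·(-7) + 5/8·(8) = 19/8
E[Premium plan] = 3/8·(4) + 5/8·(-2) = 1/4
Best response: Basic plan (19/8 is the largest).

Basic plan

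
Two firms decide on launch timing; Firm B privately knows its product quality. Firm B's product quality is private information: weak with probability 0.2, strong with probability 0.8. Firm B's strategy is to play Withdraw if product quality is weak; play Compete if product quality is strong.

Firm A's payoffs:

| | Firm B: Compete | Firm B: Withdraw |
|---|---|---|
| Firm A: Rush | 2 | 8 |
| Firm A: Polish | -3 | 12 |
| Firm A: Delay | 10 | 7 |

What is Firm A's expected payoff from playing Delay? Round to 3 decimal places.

Take the expectation over Firm B's product quality, weighting each type's action by its prior probability.
E[Delay] = 0.2·7 + 0.8·10 = 1.4 + 8 = 9.4

9.400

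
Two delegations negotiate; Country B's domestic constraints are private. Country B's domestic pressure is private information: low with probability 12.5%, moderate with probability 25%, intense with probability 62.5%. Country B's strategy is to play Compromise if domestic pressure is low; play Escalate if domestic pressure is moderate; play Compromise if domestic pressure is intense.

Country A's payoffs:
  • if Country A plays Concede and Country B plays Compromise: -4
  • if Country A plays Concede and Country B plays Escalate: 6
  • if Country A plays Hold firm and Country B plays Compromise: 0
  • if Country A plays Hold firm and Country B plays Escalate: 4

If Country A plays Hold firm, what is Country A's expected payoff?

1

E[Hold firm] = 0.125·0 + 0.25·4 + 0.625·0 = 0 + 1 + 0 = 1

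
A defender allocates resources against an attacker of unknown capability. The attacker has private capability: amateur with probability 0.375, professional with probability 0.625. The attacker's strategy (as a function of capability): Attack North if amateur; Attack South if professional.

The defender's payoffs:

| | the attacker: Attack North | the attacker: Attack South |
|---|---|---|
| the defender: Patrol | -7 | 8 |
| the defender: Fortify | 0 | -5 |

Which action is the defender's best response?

Patrol

Compute the defender's expected payoff for each action, taking the expectation over the attacker's type.
E[Patrol] = 0.375·(-7) + 0.625·(8) = 2.375
E[Fortify] = 0.375·(0) + 0.625·(-5) = -3.125
Best response: Patrol (2.375 is the largest).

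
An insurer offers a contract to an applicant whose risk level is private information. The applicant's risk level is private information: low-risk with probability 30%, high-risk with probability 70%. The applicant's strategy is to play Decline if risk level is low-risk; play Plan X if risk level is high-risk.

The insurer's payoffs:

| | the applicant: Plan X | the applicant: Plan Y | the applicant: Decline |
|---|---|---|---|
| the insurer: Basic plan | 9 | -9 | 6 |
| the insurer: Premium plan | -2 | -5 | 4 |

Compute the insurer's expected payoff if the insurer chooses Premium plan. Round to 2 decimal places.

E[Premium plan] = 0.3·4 + 0.7·(-2) = 1.2 + (-1.4) = -0.2

-0.20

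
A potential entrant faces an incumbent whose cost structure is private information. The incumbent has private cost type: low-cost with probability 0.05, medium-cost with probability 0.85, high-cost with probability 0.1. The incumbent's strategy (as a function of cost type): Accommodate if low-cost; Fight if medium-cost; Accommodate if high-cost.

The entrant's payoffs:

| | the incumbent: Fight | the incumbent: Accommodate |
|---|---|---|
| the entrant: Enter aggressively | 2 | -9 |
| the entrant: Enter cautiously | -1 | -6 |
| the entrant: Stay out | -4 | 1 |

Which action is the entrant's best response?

E[Enter aggressively] = 0.05·(-9) + 0.85·(2) + 0.1·(-9) = 0.35
E[Enter cautiously] = 0.05·(-6) + 0.85·(-1) + 0.1·(-6) = -1.75
E[Stay out] = 0.05·(1) + 0.85·(-4) + 0.1·(1) = -3.25
Best response: Enter aggressively (0.35 is the largest).

Enter aggressively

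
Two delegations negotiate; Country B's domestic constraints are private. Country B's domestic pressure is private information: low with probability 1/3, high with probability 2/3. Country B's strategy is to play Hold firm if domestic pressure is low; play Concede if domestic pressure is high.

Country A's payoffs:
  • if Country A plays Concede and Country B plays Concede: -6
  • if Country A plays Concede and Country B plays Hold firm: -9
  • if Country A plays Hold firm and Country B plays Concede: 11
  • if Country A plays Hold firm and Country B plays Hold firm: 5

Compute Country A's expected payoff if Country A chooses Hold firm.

E[Hold firm] = 1/3·5 + 2/3·11 = 5/3 + 22/3 = 9

9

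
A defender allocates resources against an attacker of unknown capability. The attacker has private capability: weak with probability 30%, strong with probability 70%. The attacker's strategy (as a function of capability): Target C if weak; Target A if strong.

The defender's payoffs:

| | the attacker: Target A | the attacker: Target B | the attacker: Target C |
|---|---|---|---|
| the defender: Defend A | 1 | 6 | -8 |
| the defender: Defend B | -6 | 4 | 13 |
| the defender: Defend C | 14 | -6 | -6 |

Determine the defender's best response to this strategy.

Compute the defender's expected payoff for each action, taking the expectation over the attacker's type.
E[Defend A] = 0.3·(-8) + 0.7·(1) = -1.7
E[Defend B] = 0.3·(13) + 0.7·(-6) = -0.3
E[Defend C] = 0.3·(-6) + 0.7·(14) = 8
Best response: Defend C (8 is the largest).

Defend C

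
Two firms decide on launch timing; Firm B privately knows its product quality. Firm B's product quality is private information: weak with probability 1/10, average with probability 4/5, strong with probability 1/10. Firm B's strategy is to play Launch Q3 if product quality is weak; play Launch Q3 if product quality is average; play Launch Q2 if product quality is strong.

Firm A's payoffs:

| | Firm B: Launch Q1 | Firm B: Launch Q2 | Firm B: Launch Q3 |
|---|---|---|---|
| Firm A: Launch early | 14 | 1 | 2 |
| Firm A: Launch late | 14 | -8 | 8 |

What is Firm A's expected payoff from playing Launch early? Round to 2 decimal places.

Take the expectation over Firm B's product quality, weighting each type's action by its prior probability.
E[Launch early] = 1/10·2 + 4/5·2 + 1/10·1 = 1/5 + 8/5 + 1/10 = 19/10

1.90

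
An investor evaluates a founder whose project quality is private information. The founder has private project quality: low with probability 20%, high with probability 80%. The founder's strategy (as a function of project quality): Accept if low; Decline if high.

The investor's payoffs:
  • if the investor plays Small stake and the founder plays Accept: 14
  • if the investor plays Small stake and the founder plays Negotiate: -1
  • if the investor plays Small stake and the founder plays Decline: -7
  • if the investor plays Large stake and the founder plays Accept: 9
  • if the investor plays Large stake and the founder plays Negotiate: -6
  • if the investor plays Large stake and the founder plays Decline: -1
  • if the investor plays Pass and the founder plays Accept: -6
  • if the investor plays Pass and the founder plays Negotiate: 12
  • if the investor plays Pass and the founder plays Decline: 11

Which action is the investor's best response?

Pass

E[Small stake] = 0.2·(14) + 0.8·(-7) = -2.8
E[Large stake] = 0.2·(9) + 0.8·(-1) = 1
E[Pass] = 0.2·(-6) + 0.8·(11) = 7.6
Best response: Pass (7.6 is the largest).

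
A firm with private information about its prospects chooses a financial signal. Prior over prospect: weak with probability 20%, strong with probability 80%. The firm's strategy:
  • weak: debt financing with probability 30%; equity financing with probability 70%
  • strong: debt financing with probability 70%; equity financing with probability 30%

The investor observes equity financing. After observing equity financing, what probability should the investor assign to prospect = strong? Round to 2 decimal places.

0.63

Apply Bayes' rule using the sender's strategy as the likelihood.
P(equity financing) = 0.2·0.7 + 0.8·0.3 = 0.38
P(strong | equity financing) = (0.8·0.3) / 0.38 = 0.24 / 0.38 = 0.631579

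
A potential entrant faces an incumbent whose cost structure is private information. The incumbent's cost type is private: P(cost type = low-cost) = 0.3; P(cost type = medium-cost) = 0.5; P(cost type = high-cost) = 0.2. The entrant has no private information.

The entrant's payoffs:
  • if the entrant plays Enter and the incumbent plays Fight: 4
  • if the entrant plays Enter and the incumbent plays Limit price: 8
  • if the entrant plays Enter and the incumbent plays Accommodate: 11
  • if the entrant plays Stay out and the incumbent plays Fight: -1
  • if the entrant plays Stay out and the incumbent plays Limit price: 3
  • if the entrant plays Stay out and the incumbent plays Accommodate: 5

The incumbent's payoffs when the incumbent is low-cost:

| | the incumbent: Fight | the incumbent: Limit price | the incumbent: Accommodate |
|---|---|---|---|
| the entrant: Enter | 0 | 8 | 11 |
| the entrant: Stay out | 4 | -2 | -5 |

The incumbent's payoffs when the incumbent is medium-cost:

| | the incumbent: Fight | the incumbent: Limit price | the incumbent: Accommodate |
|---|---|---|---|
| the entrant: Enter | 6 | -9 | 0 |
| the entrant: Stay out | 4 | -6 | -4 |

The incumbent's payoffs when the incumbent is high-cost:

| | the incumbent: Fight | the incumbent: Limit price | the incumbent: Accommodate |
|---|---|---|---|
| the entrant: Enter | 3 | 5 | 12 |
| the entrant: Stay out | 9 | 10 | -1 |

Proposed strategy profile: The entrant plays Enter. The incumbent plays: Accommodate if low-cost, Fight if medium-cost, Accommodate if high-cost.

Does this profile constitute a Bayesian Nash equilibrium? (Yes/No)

Yes

The entrant plays Enter: E[Enter] = 0.3·(11) + 0.5·(4) + 0.2·(11) = 7.5; E[Stay out] = 2. Best-responding. ✓
The incumbent (cost type low-cost), facing Enter: Fight gives 0, Limit price gives 8, Accommodate gives 11. Proposed Accommodate is best. ✓
The incumbent (cost type medium-cost), facing Enter: Fight gives 6, Limit price gives -9, Accommodate gives 0. Proposed Fight is best. ✓
The incumbent (cost type high-cost), facing Enter: Fight gives 3, Limit price gives 5, Accommodate gives 12. Proposed Accommodate is best. ✓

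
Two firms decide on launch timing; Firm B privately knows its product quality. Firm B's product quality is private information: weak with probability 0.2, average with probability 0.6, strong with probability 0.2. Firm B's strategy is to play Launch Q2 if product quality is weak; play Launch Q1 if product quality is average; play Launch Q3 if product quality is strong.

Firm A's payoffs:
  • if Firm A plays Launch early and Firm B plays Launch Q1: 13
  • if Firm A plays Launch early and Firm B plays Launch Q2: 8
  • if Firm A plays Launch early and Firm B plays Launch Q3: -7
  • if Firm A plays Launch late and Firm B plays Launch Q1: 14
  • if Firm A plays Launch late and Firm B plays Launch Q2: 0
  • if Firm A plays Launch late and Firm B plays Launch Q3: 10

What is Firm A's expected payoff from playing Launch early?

E[Launch early] = 0.2·8 + 0.6·13 + 0.2·(-7) = 1.6 + 7.8 + (-1.4) = 8

8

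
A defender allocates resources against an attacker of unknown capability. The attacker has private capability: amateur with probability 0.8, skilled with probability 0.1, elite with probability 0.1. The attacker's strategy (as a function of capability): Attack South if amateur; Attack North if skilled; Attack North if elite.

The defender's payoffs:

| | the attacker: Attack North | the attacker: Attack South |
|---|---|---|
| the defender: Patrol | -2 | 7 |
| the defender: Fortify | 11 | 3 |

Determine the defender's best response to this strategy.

Compute the defender's expected payoff for each action, taking the expectation over the attacker's type.
E[Patrol] = 0.8·(7) + 0.1·(-2) + 0.1·(-2) = 5.2
E[Fortify] = 0.8·(3) + 0.1·(11) + 0.1·(11) = 4.6
Best response: Patrol (5.2 is the largest).

Patrol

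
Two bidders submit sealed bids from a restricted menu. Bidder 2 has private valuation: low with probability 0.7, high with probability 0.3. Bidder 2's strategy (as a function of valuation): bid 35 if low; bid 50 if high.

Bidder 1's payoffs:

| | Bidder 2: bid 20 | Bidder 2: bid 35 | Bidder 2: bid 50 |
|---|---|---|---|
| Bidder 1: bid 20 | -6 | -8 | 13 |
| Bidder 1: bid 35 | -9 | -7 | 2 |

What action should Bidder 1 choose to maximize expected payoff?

E[bid 20] = 0.7·(-8) + 0.3·(13) = -1.7
E[bid 35] = 0.7·(-7) + 0.3·(2) = -4.3
Best response: bid 20 (-1.7 is the largest).

bid 20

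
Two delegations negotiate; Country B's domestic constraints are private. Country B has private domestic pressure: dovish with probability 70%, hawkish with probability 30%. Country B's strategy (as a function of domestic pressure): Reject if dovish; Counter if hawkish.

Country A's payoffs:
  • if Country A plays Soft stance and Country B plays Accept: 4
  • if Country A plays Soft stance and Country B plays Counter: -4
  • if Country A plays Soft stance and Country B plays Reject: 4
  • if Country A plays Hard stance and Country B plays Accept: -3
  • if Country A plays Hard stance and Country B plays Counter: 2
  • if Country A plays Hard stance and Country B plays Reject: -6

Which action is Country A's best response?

E[Soft stance] = 0.7·(4) + 0.3·(-4) = 1.6
E[Hard stance] = 0.7·(-6) + 0.3·(2) = -3.6
Best response: Soft stance (1.6 is the largest).

Soft stance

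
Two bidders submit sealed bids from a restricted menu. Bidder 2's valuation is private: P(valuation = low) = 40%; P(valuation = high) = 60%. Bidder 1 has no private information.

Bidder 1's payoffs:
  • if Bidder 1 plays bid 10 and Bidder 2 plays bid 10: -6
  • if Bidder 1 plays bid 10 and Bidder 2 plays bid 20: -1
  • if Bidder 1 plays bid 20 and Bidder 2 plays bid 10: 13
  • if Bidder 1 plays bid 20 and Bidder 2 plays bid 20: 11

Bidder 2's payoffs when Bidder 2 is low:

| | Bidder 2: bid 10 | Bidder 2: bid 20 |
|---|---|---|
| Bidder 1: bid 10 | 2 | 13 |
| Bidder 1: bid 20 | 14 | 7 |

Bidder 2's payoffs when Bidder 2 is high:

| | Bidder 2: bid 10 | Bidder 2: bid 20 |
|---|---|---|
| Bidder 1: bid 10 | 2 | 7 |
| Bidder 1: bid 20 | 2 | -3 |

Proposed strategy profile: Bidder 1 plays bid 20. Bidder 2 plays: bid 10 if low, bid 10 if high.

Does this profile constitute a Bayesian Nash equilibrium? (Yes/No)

A profile is a BNE iff every type of every player is best-responding given beliefs about the other side.
Bidder 1 plays bid 20: E[bid 20] = 0.4·(13) + 0.6·(13) = 13; E[bid 10] = -6. Best-responding. ✓
Bidder 2 (valuation low), facing bid 20: bid 10 gives 14, bid 20 gives 7. Proposed bid 10 is best. ✓
Bidder 2 (valuation high), facing bid 20: bid 10 gives 2, bid 20 gives -3. Proposed bid 10 is best. ✓

Yes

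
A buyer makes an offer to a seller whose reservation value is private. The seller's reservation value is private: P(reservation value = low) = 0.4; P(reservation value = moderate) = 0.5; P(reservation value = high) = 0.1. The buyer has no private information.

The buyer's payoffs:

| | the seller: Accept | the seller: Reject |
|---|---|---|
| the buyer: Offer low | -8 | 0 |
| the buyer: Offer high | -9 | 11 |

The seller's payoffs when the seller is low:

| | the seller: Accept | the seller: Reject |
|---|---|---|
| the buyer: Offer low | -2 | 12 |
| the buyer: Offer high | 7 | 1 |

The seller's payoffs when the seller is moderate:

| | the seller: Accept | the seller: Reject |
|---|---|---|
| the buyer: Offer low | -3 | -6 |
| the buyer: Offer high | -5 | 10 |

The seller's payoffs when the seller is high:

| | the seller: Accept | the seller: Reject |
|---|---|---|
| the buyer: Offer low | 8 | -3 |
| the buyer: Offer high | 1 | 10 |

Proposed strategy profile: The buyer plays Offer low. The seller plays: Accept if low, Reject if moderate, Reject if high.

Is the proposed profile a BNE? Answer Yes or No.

No

The buyer plays Offer low: E[Offer low] = 0.4·(-8) + 0.5·(0) + 0.1·(0) = -3.2; E[Offer high] = 3. Not best-responding. ✗
The seller (reservation value low), facing Offer low: Accept gives -2, Reject gives 12. Proposed Accept is not best — profitable deviation exists. ✗
The seller (reservation value moderate), facing Offer low: Accept gives -3, Reject gives -6. Proposed Reject is not best — profitable deviation exists. ✗
The seller (reservation value high), facing Offer low: Accept gives 8, Reject gives -3. Proposed Reject is not best — profitable deviation exists. ✗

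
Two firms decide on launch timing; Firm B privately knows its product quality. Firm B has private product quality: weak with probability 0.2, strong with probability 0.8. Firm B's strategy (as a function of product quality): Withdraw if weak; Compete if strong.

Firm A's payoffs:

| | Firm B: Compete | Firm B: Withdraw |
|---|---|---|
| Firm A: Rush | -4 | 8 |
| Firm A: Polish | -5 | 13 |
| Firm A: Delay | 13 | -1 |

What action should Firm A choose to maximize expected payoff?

Compute Firm A's expected payoff for each action, taking the expectation over Firm B's type.
E[Rush] = 0.2·(8) + 0.8·(-4) = -1.6
E[Polish] = 0.2·(13) + 0.8·(-5) = -1.4
E[Delay] = 0.2·(-1) + 0.8·(13) = 10.2
Best response: Delay (10.2 is the largest).

Delay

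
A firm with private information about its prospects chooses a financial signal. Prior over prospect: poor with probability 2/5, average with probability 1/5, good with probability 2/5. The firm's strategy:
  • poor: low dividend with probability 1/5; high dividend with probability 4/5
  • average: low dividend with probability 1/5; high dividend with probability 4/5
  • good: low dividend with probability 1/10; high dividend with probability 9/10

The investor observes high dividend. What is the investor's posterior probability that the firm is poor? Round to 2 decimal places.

0.38

P(high dividend) = (2/5)·(4/5) + (1/5)·(4/5) + (2/5)·(9/10) = 21/25
P(poor | high dividend) = ((2/5)·(4/5)) / (21/25) = (8/25) / (21/25) = 8/21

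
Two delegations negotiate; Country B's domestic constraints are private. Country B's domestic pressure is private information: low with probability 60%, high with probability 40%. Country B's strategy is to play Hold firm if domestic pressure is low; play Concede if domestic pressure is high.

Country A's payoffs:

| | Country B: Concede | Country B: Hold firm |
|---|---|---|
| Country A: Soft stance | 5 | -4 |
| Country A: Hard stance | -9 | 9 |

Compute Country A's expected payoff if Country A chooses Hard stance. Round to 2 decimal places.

E[Hard stance] = 0.6·9 + 0.4·(-9) = 5.4 + (-3.6) = 1.8

1.80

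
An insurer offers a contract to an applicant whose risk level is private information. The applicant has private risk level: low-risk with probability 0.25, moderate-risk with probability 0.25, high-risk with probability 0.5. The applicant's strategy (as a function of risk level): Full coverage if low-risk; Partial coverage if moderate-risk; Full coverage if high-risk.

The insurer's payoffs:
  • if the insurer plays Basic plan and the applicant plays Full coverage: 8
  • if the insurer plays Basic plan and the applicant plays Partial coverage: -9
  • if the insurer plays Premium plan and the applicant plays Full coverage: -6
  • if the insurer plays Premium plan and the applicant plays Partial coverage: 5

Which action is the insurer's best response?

Basic plan

Compute the insurer's expected payoff for each action, taking the expectation over the applicant's type.
E[Basic plan] = 0.25·(8) + 0.25·(-9) + 0.5·(8) = 3.75
E[Premium plan] = 0.25·(-6) + 0.25·(5) + 0.5·(-6) = -3.25
Best response: Basic plan (3.75 is the largest).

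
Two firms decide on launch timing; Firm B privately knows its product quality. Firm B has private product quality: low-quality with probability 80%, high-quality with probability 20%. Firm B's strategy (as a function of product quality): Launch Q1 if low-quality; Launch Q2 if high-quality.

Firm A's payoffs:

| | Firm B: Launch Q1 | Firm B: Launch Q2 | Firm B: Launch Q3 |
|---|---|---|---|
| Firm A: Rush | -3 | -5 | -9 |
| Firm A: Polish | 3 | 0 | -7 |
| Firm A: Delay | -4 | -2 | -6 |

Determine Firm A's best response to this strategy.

Polish

E[Rush] = 0.8·(-3) + 0.2·(-5) = -3.4
E[Polish] = 0.8·(3) + 0.2·(0) = 2.4
E[Delay] = 0.8·(-4) + 0.2·(-2) = -3.6
Best response: Polish (2.4 is the largest).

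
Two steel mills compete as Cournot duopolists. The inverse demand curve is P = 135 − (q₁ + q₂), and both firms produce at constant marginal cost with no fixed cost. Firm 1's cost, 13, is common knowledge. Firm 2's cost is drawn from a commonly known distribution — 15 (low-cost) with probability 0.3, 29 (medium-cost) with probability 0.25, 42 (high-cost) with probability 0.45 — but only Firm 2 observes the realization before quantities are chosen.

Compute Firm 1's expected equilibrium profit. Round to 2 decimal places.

2166.90

Firm 2 with cost c maximizes (135 − (q₁+q₂) − c)·q₂, giving q₂(c) = (135 − c − q₁)/2.
E[c₂] = 0.3·15 + 0.25·29 + 0.45·42 = 30.65
Firm 1's FOC against E[q₂] yields q₁ = (135 − 2·13 + E[c₂])/3 = (135 − 26 + 30.65)/3 = 46.55.
E[P] = 135 − (q₁ + E[q₂]) = 59.55; Firm 1's expected profit = (E[P] − 13)·q₁ = (59.55 − 13)·46.55 = 2166.9.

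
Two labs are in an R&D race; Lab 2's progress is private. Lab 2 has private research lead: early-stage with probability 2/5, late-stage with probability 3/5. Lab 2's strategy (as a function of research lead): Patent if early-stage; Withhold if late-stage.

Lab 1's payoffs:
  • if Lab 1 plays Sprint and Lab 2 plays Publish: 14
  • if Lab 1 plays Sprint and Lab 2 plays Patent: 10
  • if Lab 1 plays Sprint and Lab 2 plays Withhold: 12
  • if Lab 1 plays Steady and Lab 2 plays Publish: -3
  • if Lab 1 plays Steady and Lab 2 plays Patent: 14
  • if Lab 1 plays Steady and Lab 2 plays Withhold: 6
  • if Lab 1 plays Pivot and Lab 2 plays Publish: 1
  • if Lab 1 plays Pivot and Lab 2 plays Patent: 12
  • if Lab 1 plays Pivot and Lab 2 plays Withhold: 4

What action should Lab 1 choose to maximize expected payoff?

Compute Lab 1's expected payoff for each action, taking the expectation over Lab 2's type.
E[Sprint] = 2/5·(10) + 3/5·(12) = 56/5
E[Steady] = 2/5·(14) + 3/5·(6) = 46/5
E[Pivot] = 2/5·(12) + 3/5·(4) = 36/5
Best response: Sprint (56/5 is the largest).

Sprint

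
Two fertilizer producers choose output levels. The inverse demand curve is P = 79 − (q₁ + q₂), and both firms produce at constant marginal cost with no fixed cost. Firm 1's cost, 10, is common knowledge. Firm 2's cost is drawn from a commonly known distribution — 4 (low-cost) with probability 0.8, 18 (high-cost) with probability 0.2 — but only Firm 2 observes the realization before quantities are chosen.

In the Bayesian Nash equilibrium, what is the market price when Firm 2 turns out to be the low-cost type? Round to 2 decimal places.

Type-c best response for Firm 2: q₂(c) = (79 − c)/2 − q₁/2.
Firm 1 maximizes expected profit; its first-order condition is 79 − 2q₁ − E[q₂] − 10 = 0.
Substituting E[q₂] and solving: E[c₂] = 6.8, so q₁ = (79 − 2·10 + 6.8)/3 = 21.9333.
q₂(low-cost) = 26.5333, so P = 79 − (21.9333 + 26.5333) = 30.5333.

30.53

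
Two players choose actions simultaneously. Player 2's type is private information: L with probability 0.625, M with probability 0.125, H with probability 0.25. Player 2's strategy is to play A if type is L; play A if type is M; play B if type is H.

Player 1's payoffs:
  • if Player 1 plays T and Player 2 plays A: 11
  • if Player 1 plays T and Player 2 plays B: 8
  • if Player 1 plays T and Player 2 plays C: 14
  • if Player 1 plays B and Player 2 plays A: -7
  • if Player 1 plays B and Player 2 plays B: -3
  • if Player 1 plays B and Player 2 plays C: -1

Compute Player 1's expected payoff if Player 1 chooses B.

Take the expectation over Player 2's type, weighting each type's action by its prior probability.
E[B] = 0.625·(-7) + 0.125·(-7) + 0.25·(-3) = (-4.375) + (-0.875) + (-0.75) = -6

-6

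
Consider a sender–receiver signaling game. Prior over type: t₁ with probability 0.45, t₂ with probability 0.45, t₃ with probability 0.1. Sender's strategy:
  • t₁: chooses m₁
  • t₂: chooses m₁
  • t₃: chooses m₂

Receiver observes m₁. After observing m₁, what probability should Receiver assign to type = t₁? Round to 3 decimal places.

0.500

Apply Bayes' rule using the sender's strategy as the likelihood.
P(m₁) = 0.45·1 + 0.45·1 + 0.1·0 = 0.9
P(t₁ | m₁) = (0.45·1) / 0.9 = 0.45 / 0.9 = 0.5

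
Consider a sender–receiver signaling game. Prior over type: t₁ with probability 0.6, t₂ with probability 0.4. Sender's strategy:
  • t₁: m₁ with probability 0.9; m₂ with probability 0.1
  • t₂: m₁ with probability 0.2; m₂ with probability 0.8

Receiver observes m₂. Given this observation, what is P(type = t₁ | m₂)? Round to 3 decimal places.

P(m₂) = 0.6·0.1 + 0.4·0.8 = 0.38
P(t₁ | m₂) = (0.6·0.1) / 0.38 = 0.06 / 0.38 = 0.157895

0.158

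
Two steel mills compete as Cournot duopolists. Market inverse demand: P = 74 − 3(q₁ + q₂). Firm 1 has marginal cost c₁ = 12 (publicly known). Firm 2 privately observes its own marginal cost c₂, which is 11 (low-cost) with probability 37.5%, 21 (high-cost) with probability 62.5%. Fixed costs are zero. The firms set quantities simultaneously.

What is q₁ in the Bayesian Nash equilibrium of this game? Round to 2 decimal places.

Each type of Firm 2 best-responds to q₁; Firm 1 best-responds to the expected q₂ over Firm 2's types.
Firm 2 with cost c maximizes (74 − 3(q₁+q₂) − c)·q₂, giving q₂(c) = (74 − c − 3q₁)/6.
E[c₂] = 0.375·11 + 0.625·21 = 17.25
Firm 1's FOC against E[q₂] yields q₁ = (74 − 2·12 + E[c₂])/9 = (74 − 24 + 17.25)/9 = 7.47222.

7.47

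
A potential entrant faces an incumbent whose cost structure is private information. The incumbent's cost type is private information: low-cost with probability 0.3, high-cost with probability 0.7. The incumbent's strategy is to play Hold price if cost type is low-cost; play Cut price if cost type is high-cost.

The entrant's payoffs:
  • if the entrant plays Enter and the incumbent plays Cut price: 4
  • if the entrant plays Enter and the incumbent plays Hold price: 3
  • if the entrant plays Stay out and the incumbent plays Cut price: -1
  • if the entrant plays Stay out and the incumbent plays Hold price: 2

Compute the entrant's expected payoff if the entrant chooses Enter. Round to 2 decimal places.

3.70

Take the expectation over the incumbent's cost type, weighting each type's action by its prior probability.
E[Enter] = 0.3·3 + 0.7·4 = 0.9 + 2.8 = 3.7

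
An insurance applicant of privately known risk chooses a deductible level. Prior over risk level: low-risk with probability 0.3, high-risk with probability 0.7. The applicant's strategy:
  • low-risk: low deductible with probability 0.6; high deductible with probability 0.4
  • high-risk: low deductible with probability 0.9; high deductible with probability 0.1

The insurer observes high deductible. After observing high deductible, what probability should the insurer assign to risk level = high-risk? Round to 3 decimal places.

Apply Bayes' rule using the sender's strategy as the likelihood.
P(high deductible) = 0.3·0.4 + 0.7·0.1 = 0.19
P(high-risk | high deductible) = (0.7·0.1) / 0.19 = 0.07 / 0.19 = 0.368421

0.368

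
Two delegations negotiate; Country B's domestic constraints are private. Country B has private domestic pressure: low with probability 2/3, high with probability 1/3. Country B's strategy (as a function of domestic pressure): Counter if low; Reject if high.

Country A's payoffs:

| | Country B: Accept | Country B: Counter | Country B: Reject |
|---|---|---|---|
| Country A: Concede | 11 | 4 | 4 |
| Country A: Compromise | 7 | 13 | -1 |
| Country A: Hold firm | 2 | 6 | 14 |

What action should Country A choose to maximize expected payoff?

Hold firm

Compute Country A's expected payoff for each action, taking the expectation over Country B's type.
E[Concede] = 2/3·(4) + 1/3·(4) = 4
E[Compromise] = 2/3·(13) + 1/3·(-1) = 25/3
E[Hold firm] = 2/3·(6) + 1/3·(14) = 26/3
Best response: Hold firm (26/3 is the largest).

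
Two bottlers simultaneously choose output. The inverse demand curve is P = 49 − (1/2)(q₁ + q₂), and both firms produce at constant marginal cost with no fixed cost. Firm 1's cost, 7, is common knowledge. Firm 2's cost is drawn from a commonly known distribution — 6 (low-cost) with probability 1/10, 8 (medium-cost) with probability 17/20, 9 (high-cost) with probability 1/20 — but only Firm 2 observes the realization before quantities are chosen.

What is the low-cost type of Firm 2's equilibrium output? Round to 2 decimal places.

28.72

Firm 2 with cost c maximizes (49 − (1/2)(q₁+q₂) − c)·q₂, giving q₂(c) = (49 − c − (1/2)q₁).
E[c₂] = 1/10·6 + 17/20·8 + 1/20·9 = 7.85
Firm 1's FOC against E[q₂] yields q₁ = (49 − 2·7 + E[c₂])/(3/2) = (49 − 14 + 7.85)/(3/2) = 28.5667.
q₂(low-cost) = (49 − 6 − (1/2)·28.5667) = 28.7167.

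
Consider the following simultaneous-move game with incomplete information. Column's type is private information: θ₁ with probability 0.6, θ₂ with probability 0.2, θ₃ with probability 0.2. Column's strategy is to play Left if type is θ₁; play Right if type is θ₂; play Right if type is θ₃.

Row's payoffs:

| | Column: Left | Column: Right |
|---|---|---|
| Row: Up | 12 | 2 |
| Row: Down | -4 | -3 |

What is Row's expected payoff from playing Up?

8

Take the expectation over Column's type, weighting each type's action by its prior probability.
E[Up] = 0.6·12 + 0.2·2 + 0.2·2 = 7.2 + 0.4 + 0.4 = 8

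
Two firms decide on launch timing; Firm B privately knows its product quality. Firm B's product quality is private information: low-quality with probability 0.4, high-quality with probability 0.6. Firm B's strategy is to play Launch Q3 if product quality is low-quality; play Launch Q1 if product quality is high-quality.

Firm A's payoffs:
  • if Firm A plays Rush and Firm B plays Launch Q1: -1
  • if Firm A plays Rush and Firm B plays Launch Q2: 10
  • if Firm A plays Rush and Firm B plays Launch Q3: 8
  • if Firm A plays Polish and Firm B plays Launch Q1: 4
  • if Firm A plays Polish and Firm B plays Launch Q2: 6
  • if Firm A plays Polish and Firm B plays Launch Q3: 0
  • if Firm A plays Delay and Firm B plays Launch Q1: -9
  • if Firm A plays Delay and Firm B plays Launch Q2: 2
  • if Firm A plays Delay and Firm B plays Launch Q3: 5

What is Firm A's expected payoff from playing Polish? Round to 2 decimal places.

2.40

E[Polish] = 0.4·0 + 0.6·4 = 0 + 2.4 = 2.4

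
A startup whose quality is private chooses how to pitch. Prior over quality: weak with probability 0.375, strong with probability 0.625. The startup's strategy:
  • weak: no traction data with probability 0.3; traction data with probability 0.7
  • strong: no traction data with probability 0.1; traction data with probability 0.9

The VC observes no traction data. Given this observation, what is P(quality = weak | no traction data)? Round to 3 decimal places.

0.643

P(no traction data) = 0.375·0.3 + 0.625·0.1 = 0.175
P(weak | no traction data) = (0.375·0.3) / 0.175 = 0.1125 / 0.175 = 0.642857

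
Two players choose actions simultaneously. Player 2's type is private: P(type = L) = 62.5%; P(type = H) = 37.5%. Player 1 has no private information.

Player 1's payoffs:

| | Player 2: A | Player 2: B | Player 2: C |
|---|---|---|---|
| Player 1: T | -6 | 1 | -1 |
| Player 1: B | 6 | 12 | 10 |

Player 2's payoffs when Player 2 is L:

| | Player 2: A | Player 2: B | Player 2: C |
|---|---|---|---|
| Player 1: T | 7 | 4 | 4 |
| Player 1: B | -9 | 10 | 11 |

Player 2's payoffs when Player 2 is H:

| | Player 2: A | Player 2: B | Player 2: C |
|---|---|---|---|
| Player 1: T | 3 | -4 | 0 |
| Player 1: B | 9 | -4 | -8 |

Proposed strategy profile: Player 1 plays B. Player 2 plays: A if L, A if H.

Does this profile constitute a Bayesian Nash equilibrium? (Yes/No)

No

Player 1 plays B: E[B] = 0.625·(6) + 0.375·(6) = 6; E[T] = -6. Best-responding. ✓
Player 2 (type L), facing B: A gives -9, B gives 10, C gives 11. Proposed A is not best — profitable deviation exists. ✗
Player 2 (type H), facing B: A gives 9, B gives -4, C gives -8. Proposed A is best. ✓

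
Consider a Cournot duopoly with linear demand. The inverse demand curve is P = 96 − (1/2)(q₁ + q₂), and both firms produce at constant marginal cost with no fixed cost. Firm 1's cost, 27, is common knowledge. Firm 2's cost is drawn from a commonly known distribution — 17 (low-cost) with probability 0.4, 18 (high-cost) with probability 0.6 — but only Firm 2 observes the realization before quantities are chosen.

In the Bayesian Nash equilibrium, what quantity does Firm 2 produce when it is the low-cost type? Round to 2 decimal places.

Type-c best response for Firm 2: q₂(c) = (96 − c) − q₁/2.
Firm 1 maximizes expected profit; its first-order condition is 96 − q₁ − (1/2)E[q₂] − 27 = 0.
Substituting E[q₂] and solving: E[c₂] = 17.6, so q₁ = (96 − 2·27 + 17.6)/(3/2) = 39.7333.
q₂(low-cost) = (96 − 17 − (1/2)·39.7333) = 59.1333.

59.13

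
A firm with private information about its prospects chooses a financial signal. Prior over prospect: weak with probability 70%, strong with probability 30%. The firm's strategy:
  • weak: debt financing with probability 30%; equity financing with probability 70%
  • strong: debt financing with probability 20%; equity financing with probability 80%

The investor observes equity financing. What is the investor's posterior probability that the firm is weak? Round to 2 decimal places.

0.67

P(equity financing) = 0.7·0.7 + 0.3·0.8 = 0.73
P(weak | equity financing) = (0.7·0.7) / 0.73 = 0.49 / 0.73 = 0.671233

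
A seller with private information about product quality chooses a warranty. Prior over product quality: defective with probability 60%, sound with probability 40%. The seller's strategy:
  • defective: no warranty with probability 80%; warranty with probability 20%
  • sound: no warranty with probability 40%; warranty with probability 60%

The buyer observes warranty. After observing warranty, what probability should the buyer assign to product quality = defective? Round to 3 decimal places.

Apply Bayes' rule using the sender's strategy as the likelihood.
P(warranty) = 0.6·0.2 + 0.4·0.6 = 0.36
P(defective | warranty) = (0.6·0.2) / 0.36 = 0.12 / 0.36 = 0.333333

0.333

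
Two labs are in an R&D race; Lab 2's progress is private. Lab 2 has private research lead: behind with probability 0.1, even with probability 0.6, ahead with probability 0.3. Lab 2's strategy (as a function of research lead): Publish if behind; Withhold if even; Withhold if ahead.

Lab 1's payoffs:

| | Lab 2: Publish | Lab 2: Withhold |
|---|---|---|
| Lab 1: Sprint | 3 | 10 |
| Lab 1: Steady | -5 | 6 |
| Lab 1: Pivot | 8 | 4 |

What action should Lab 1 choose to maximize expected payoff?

Sprint

Compute Lab 1's expected payoff for each action, taking the expectation over Lab 2's type.
E[Sprint] = 0.1·(3) + 0.6·(10) + 0.3·(10) = 9.3
E[Steady] = 0.1·(-5) + 0.6·(6) + 0.3·(6) = 4.9
E[Pivot] = 0.1·(8) + 0.6·(4) + 0.3·(4) = 4.4
Best response: Sprint (9.3 is the largest).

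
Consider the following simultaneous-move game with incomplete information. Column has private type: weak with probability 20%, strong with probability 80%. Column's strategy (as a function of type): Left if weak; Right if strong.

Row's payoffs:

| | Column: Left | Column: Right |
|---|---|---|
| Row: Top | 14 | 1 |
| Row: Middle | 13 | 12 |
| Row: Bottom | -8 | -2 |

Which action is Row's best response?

Compute Row's expected payoff for each action, taking the expectation over Column's type.
E[Top] = 0.2·(14) + 0.8·(1) = 3.6
E[Middle] = 0.2·(13) + 0.8·(12) = 12.2
E[Bottom] = 0.2·(-8) + 0.8·(-2) = -3.2
Best response: Middle (12.2 is the largest).

Middle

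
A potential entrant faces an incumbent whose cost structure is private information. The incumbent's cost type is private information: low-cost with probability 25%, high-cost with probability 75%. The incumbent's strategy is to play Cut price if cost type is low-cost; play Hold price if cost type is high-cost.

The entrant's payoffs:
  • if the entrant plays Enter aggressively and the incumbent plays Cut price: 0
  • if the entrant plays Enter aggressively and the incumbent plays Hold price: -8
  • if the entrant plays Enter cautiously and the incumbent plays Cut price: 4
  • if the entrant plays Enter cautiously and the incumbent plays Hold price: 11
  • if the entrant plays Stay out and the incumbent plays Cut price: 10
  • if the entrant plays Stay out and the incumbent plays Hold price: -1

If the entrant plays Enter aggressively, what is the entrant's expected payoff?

-6

E[Enter aggressively] = 0.25·0 + 0.75·(-8) = 0 + (-6) = -6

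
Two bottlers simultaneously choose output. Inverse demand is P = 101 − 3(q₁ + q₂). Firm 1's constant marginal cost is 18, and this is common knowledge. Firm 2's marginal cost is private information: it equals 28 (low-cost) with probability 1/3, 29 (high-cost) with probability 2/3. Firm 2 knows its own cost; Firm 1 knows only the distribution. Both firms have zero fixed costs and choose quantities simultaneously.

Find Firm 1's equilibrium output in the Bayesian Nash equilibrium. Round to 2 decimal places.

10.41

Each type of Firm 2 best-responds to q₁; Firm 1 best-responds to the expected q₂ over Firm 2's types.
Firm 2 with cost c maximizes (101 − 3(q₁+q₂) − c)·q₂, giving q₂(c) = (101 − c − 3q₁)/6.
E[c₂] = 1/3·28 + 2/3·29 = 28.6667
Firm 1's FOC against E[q₂] yields q₁ = (101 − 2·18 + E[c₂])/9 = (101 − 36 + 28.6667)/9 = 10.4074.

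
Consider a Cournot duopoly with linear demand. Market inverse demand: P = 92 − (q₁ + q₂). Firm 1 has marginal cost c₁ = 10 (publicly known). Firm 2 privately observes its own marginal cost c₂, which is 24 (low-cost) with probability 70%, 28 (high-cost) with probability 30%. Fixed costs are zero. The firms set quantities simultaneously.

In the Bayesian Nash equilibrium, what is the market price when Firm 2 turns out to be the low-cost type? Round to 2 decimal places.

41.80

Type-c best response for Firm 2: q₂(c) = (92 − c)/2 − q₁/2.
Firm 1 maximizes expected profit; its first-order condition is 92 − 2q₁ − E[q₂] − 10 = 0.
Substituting E[q₂] and solving: E[c₂] = 25.2, so q₁ = (92 − 2·10 + 25.2)/3 = 32.4.
q₂(low-cost) = 17.8, so P = 92 − (32.4 + 17.8) = 41.8.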